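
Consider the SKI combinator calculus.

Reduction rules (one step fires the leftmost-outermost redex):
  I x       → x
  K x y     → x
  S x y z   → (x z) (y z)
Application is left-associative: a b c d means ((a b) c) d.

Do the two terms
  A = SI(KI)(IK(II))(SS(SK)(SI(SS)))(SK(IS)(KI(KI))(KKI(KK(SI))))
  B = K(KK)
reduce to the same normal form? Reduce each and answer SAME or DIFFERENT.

Term A:
  start: SI(KI)(IK(II))(SS(SK)(SI(SS)))(SK(IS)(KI(KI))(KKI(KK(SI))))
  →1  I(IK(II))(KI(IK(II)))(SS(SK)(SI(SS)))(SK(IS)(KI(KI))(KKI(KK(SI))))
  →2  IK(II)(KI(IK(II)))(SS(SK)(SI(SS)))(SK(IS)(KI(KI))(KKI(KK(SI))))
  →3  K(II)(KI(IK(II)))(SS(SK)(SI(SS)))(SK(IS)(KI(KI))(KKI(KK(SI))))
  →4  II(SS(SK)(SI(SS)))(SK(IS)(KI(KI))(KKI(KK(SI))))
  →5  I(SS(SK)(SI(SS)))(SK(IS)(KI(KI))(KKI(KK(SI))))
  →6  SS(SK)(SI(SS))(SK(IS)(KI(KI))(KKI(KK(SI))))
  →7  S(SI(SS))(SK(SI(SS)))(SK(IS)(KI(KI))(KKI(KK(SI))))
  →8  SI(SS)(SK(IS)(KI(KI))(KKI(KK(SI))))(SK(SI(SS))(SK(IS)(KI(KI))(KKI(KK(SI)))))
  →9  I(SK(IS)(KI(KI))(KKI(KK(SI))))(SS(SK(IS)(KI(KI))(KKI(KK(SI)))))(SK(SI(SS))(SK(IS)(KI(KI))(KKI(KK(SI)))))
  →10  SK(IS)(KI(KI))(KKI(KK(SI)))(SS(SK(IS)(KI(KI))(KKI(KK(SI)))))(SK(SI(SS))(SK(IS)(KI(KI))(KKI(KK(SI)))))
  →11  K(KI(KI))(IS(KI(KI)))(KKI(KK(SI)))(SS(SK(IS)(KI(KI))(KKI(KK(SI)))))(SK(SI(SS))(SK(IS)(KI(KI))(KKI(KK(SI)))))
  →12  KI(KI)(KKI(KK(SI)))(SS(SK(IS)(KI(KI))(KKI(KK(SI)))))(SK(SI(SS))(SK(IS)(KI(KI))(KKI(KK(SI)))))
  →13  I(KKI(KK(SI)))(SS(SK(IS)(KI(KI))(KKI(KK(SI)))))(SK(SI(SS))(SK(IS)(KI(KI))(KKI(KK(SI)))))
  →14  KKI(KK(SI))(SS(SK(IS)(KI(KI))(KKI(KK(SI)))))(SK(SI(SS))(SK(IS)(KI(KI))(KKI(KK(SI)))))
  →15  K(KK(SI))(SS(SK(IS)(KI(KI))(KKI(KK(SI)))))(SK(SI(SS))(SK(IS)(KI(KI))(KKI(KK(SI)))))
  →16  KK(SI)(SK(SI(SS))(SK(IS)(KI(KI))(KKI(KK(SI)))))
  →17  K(SK(SI(SS))(SK(IS)(KI(KI))(KKI(KK(SI)))))
  →18  K(K(SK(IS)(KI(KI))(KKI(KK(SI))))(SI(SS)(SK(IS)(KI(KI))(KKI(KK(SI))))))
  →19  K(SK(IS)(KI(KI))(KKI(KK(SI))))
  →20  K(K(KI(KI))(IS(KI(KI)))(KKI(KK(SI))))
  →21  K(KI(KI)(KKI(KK(SI))))
  →22  K(I(KKI(KK(SI))))
  →23  K(KKI(KK(SI)))
  →24  K(K(KK(SI)))
  →25  K(KK)

Term B:
  start: K(KK)

Answer: SAME — A ⇓ K(KK), B ⇓ K(KK)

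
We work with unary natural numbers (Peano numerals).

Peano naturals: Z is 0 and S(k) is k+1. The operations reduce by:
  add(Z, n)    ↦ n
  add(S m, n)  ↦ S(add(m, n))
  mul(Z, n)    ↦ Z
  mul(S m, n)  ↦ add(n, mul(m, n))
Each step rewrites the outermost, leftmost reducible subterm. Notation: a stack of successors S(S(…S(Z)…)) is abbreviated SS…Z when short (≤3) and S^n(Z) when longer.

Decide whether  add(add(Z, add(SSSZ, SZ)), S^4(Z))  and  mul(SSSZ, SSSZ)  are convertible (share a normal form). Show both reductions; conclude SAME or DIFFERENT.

Answer: DIFFERENT — A ⇓ S^8(Z), B ⇓ S^9(Z)

Working:
Term A:
  start: add(add(Z, add(SSSZ, SZ)), S^4(Z))
  [1] add(add(SSSZ, SZ), S^4(Z))
  [2] add(S(add(SSZ, SZ)), S^4(Z))
  [3] S(add(add(SSZ, SZ), S^4(Z)))
  [4] S(add(S(add(SZ, SZ)), S^4(Z)))
  [5] S(S(add(add(SZ, SZ), S^4(Z))))
  [6] S(S(add(S(add(Z, SZ)), S^4(Z))))
  [7] S(S(S(add(add(Z, SZ), S^4(Z)))))
  [8] S(S(S(add(SZ, S^4(Z)))))
  [9] S(S(S(S(add(Z, S^4(Z))))))
  [10] S^8(Z)

Term B:
  start: mul(SSSZ, SSSZ)
  [1] add(SSSZ, mul(SSZ, SSSZ))
  [2] S(add(SSZ, mul(SSZ, SSSZ)))
  [3] S(S(add(SZ, mul(SSZ, SSSZ))))
  [4] S(S(S(add(Z, mul(SSZ, SSSZ)))))
  [5] S(S(S(mul(SSZ, SSSZ))))
  [6] S(S(S(add(SSSZ, mul(SZ, SSSZ)))))
  [7] S(S(S(S(add(SSZ, mul(SZ, SSSZ))))))
  [8] S(S(S(S(S(add(SZ, mul(SZ, SSSZ)))))))
  [9] S(S(S(S(S(S(add(Z, mul(SZ, SSSZ))))))))
  [10] S(S(S(S(S(S(mul(SZ, SSSZ)))))))
  [11] S(S(S(S(S(S(add(SSSZ, mul(Z, SSSZ))))))))
  [12] S(S(S(S(S(S(S(add(SSZ, mul(Z, SSSZ)))))))))
  [13] S(S(S(S(S(S(S(S(add(SZ, mul(Z, SSSZ))))))))))
  [14] S(S(S(S(S(S(S(S(S(add(Z, mul(Z, SSSZ)))))))))))
  [15] S(S(S(S(S(S(S(S(S(mul(Z, SSSZ))))))))))
  [16] S^9(Z)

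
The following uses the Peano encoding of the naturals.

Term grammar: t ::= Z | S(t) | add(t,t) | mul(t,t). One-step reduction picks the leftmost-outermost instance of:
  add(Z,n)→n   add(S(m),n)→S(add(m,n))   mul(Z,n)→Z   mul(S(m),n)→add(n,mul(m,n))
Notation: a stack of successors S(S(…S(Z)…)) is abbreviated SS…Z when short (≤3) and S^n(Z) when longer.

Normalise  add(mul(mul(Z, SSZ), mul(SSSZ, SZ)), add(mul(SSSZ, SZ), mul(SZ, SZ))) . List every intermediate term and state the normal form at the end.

  start: add(mul(mul(Z, SSZ), mul(SSSZ, SZ)), add(mul(SSSZ, SZ), mul(SZ, SZ)))
  →1  add(mul(Z, mul(SSSZ, SZ)), add(mul(SSSZ, SZ), mul(SZ, SZ)))
  →2  add(Z, add(mul(SSSZ, SZ), mul(SZ, SZ)))
  →3  add(mul(SSSZ, SZ), mul(SZ, SZ))
  →4  add(add(SZ, mul(SSZ, SZ)), mul(SZ, SZ))
  →5  add(S(add(Z, mul(SSZ, SZ))), mul(SZ, SZ))
  →6  S(add(add(Z, mul(SSZ, SZ)), mul(SZ, SZ)))
  →7  S(add(mul(SSZ, SZ), mul(SZ, SZ)))
  →8  S(add(add(SZ, mul(SZ, SZ)), mul(SZ, SZ)))
  →9  S(add(S(add(Z, mul(SZ, SZ))), mul(SZ, SZ)))
  →10  S(S(add(add(Z, mul(SZ, SZ)), mul(SZ, SZ))))
  →11  S(S(add(mul(SZ, SZ), mul(SZ, SZ))))
  →12  S(S(add(add(SZ, mul(Z, SZ)), mul(SZ, SZ))))
  →13  S(S(add(S(add(Z, mul(Z, SZ))), mul(SZ, SZ))))
  →14  S(S(S(add(add(Z, mul(Z, SZ)), mul(SZ, SZ)))))
  →15  S(S(S(add(mul(Z, SZ), mul(SZ, SZ)))))
  →16  S(S(S(add(Z, mul(SZ, SZ)))))
  →17  S(S(S(mul(SZ, SZ))))
  →18  S(S(S(add(SZ, mul(Z, SZ)))))
  →19  S(S(S(S(add(Z, mul(Z, SZ))))))
  →20  S(S(S(S(mul(Z, SZ)))))
  →21  S^4(Z)

Answer: normal form = S^4(Z)  (in 21 steps)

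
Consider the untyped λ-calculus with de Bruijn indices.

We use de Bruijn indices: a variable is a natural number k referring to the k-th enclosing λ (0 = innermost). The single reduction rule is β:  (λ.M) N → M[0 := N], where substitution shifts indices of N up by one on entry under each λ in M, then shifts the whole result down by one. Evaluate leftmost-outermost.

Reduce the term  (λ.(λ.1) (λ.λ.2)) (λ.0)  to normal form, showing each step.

  start: (λ.(λ.1) (λ.λ.2)) (λ.0)
  →1  (λ.λ.0) (λ.λ.λ.0)
  →2  λ.0

Answer: normal form = λ.0  (in 2 steps)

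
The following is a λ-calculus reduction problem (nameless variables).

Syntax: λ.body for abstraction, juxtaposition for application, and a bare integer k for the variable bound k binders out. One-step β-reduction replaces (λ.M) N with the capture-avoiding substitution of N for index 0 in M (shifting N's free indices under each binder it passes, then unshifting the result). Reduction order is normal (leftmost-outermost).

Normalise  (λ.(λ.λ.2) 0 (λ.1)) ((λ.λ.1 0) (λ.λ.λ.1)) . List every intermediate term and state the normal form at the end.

  start: (λ.(λ.λ.2) 0 (λ.1)) ((λ.λ.1 0) (λ.λ.λ.1))
  →1  (λ.λ.(λ.λ.1 0) (λ.λ.λ.1)) ((λ.λ.1 0) (λ.λ.λ.1)) (λ.(λ.λ.1 0) (λ.λ.λ.1))
  →2  (λ.(λ.λ.1 0) (λ.λ.λ.1)) (λ.(λ.λ.1 0) (λ.λ.λ.1))
  →3  (λ.λ.1 0) (λ.λ.λ.1)
  →4  λ.(λ.λ.λ.1) 0
  →5  λ.λ.λ.1

Answer: normal form = λ.λ.λ.1  (in 5 steps)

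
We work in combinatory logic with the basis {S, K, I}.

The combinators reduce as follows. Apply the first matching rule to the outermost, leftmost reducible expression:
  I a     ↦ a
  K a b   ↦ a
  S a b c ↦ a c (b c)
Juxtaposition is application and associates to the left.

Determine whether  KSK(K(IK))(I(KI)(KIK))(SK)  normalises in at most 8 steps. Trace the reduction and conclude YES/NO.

Answer: YES — reaches normal form K(SK) in 7 ≤ 8 steps

Derivation:
  start: KSK(K(IK))(I(KI)(KIK))(SK)
  [1] S(K(IK))(I(KI)(KIK))(SK)
  [2] K(IK)(SK)(I(KI)(KIK)(SK))
  [3] IK(I(KI)(KIK)(SK))
  [4] K(I(KI)(KIK)(SK))
  [5] K(KI(KIK)(SK))
  [6] K(I(SK))
  [7] K(SK)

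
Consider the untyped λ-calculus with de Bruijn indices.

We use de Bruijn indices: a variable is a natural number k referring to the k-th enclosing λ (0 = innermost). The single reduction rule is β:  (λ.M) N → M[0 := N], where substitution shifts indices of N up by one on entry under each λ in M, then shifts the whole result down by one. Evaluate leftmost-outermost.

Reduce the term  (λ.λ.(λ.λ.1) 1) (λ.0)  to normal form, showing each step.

Answer: normal form = λ.λ.λ.0  (in 2 steps)

Reduction:
  start: (λ.λ.(λ.λ.1) 1) (λ.0)
  [1] λ.(λ.λ.1) (λ.0)
  [2] λ.λ.λ.0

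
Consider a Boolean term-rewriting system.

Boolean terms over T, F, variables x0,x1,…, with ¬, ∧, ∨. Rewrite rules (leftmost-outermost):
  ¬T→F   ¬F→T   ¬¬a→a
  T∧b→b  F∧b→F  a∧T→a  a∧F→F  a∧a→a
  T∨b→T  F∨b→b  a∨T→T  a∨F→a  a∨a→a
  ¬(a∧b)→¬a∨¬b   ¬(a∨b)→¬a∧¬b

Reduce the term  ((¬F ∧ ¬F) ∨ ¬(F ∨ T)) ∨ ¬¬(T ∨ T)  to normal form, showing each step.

Answer: normal form = T  (in 4 steps)

Derivation:
  start: ((¬F ∧ ¬F) ∨ ¬(F ∨ T)) ∨ ¬¬(T ∨ T)
  step 1: (¬F ∨ ¬(F ∨ T)) ∨ ¬¬(T ∨ T)
  step 2: (T ∨ ¬(F ∨ T)) ∨ ¬¬(T ∨ T)
  step 3: T ∨ ¬¬(T ∨ T)
  step 4: T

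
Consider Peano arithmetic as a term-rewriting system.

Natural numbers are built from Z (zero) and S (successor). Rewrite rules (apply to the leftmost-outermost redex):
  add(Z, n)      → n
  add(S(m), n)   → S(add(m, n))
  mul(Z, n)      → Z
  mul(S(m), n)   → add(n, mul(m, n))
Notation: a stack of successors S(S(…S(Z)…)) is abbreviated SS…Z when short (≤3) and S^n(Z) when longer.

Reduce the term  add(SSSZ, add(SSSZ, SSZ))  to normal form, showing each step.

Answer: normal form = S^8(Z)  (in 8 steps)

Derivation:
  start: add(SSSZ, add(SSSZ, SSZ))
  [1] S(add(SSZ, add(SSSZ, SSZ)))
  [2] S(S(add(SZ, add(SSSZ, SSZ))))
  [3] S(S(S(add(Z, add(SSSZ, SSZ)))))
  [4] S(S(S(add(SSSZ, SSZ))))
  [5] S(S(S(S(add(SSZ, SSZ)))))
  [6] S(S(S(S(S(add(SZ, SSZ))))))
  [7] S(S(S(S(S(S(add(Z, SSZ)))))))
  [8] S^8(Z)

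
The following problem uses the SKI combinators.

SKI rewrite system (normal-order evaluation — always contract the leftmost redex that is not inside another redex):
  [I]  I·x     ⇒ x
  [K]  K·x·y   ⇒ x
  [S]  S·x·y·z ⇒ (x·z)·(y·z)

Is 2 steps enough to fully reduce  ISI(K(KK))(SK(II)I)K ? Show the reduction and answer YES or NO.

  start: ISI(K(KK))(SK(II)I)K
  step 1: SI(K(KK))(SK(II)I)K
  step 2: I(SK(II)I)(K(KK)(SK(II)I))K

Answer: NO — after 2 steps the term is I(SK(II)I)(K(KK)(SK(II)I))K, not yet normal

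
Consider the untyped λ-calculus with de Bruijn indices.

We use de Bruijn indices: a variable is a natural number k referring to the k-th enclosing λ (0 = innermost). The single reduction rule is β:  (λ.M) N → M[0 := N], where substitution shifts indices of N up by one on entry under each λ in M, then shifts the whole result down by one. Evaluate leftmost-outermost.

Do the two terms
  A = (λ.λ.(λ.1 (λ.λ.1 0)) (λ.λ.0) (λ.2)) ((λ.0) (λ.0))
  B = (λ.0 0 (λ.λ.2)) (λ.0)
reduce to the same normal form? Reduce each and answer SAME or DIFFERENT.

Answer: DIFFERENT — A ⇓ λ.0 (λ.λ.1 0) (λ.λ.0), B ⇓ λ.λ.λ.0

Derivation:
Term A:
  start: (λ.λ.(λ.1 (λ.λ.1 0)) (λ.λ.0) (λ.2)) ((λ.0) (λ.0))
  →1  λ.(λ.1 (λ.λ.1 0)) (λ.λ.0) (λ.(λ.0) (λ.0))
  →2  λ.0 (λ.λ.1 0) (λ.(λ.0) (λ.0))
  →3  λ.0 (λ.λ.1 0) (λ.λ.0)

Term B:
  start: (λ.0 0 (λ.λ.2)) (λ.0)
  →1  (λ.0) (λ.0) (λ.λ.λ.0)
  →2  (λ.0) (λ.λ.λ.0)
  →3  λ.λ.λ.0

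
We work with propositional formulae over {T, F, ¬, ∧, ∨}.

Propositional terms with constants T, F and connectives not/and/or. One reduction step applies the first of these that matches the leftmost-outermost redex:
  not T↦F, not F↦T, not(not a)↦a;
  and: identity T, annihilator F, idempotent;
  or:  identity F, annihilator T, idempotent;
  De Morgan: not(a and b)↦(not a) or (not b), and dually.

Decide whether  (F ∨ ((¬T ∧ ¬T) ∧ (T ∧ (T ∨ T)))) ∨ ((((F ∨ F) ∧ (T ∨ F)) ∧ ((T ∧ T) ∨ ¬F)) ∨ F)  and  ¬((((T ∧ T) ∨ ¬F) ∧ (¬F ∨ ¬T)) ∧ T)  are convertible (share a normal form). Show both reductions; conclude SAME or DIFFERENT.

Term A:
  start: (F ∨ ((¬T ∧ ¬T) ∧ (T ∧ (T ∨ T)))) ∨ ((((F ∨ F) ∧ (T ∨ F)) ∧ ((T ∧ T) ∨ ¬F)) ∨ F)
  step 1: ((¬T ∧ ¬T) ∧ (T ∧ (T ∨ T))) ∨ ((((F ∨ F) ∧ (T ∨ F)) ∧ ((T ∧ T) ∨ ¬F)) ∨ F)
  step 2: (¬T ∧ (T ∧ (T ∨ T))) ∨ ((((F ∨ F) ∧ (T ∨ F)) ∧ ((T ∧ T) ∨ ¬F)) ∨ F)
  step 3: (F ∧ (T ∧ (T ∨ T))) ∨ ((((F ∨ F) ∧ (T ∨ F)) ∧ ((T ∧ T) ∨ ¬F)) ∨ F)
  step 4: F ∨ ((((F ∨ F) ∧ (T ∨ F)) ∧ ((T ∧ T) ∨ ¬F)) ∨ F)
  step 5: (((F ∨ F) ∧ (T ∨ F)) ∧ ((T ∧ T) ∨ ¬F)) ∨ F
  step 6: ((F ∨ F) ∧ (T ∨ F)) ∧ ((T ∧ T) ∨ ¬F)
  step 7: (F ∧ (T ∨ F)) ∧ ((T ∧ T) ∨ ¬F)
  step 8: F ∧ ((T ∧ T) ∨ ¬F)
  step 9: F

Term B:
  start: ¬((((T ∧ T) ∨ ¬F) ∧ (¬F ∨ ¬T)) ∧ T)
  step 1: ¬(((T ∧ T) ∨ ¬F) ∧ (¬F ∨ ¬T)) ∨ ¬T
  step 2: (¬((T ∧ T) ∨ ¬F) ∨ ¬(¬F ∨ ¬T)) ∨ ¬T
  step 3: ((¬(T ∧ T) ∧ ¬¬F) ∨ ¬(¬F ∨ ¬T)) ∨ ¬T
  step 4: (((¬T ∨ ¬T) ∧ ¬¬F) ∨ ¬(¬F ∨ ¬T)) ∨ ¬T
  step 5: ((¬T ∧ ¬¬F) ∨ ¬(¬F ∨ ¬T)) ∨ ¬T
  step 6: ((F ∧ ¬¬F) ∨ ¬(¬F ∨ ¬T)) ∨ ¬T
  step 7: (F ∨ ¬(¬F ∨ ¬T)) ∨ ¬T
  step 8: ¬(¬F ∨ ¬T) ∨ ¬T
  step 9: (¬¬F ∧ ¬¬T) ∨ ¬T
  step 10: (F ∧ ¬¬T) ∨ ¬T
  step 11: F ∨ ¬T
  step 12: ¬T
  step 13: F

Answer: SAME — A ⇓ F, B ⇓ F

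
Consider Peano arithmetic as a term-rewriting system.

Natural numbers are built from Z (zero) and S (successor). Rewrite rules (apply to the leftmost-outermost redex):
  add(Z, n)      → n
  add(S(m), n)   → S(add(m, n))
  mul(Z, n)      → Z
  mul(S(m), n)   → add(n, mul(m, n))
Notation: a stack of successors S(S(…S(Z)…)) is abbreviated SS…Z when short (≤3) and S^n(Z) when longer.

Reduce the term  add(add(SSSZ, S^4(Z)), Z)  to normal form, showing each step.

Answer: normal form = S^7(Z)  (in 12 steps)

Derivation:
  start: add(add(SSSZ, S^4(Z)), Z)
  →1  add(S(add(SSZ, S^4(Z))), Z)
  →2  S(add(add(SSZ, S^4(Z)), Z))
  →3  S(add(S(add(SZ, S^4(Z))), Z))
  →4  S(S(add(add(SZ, S^4(Z)), Z)))
  →5  S(S(add(S(add(Z, S^4(Z))), Z)))
  →6  S(S(S(add(add(Z, S^4(Z)), Z))))
  →7  S(S(S(add(S^4(Z), Z))))
  →8  S(S(S(S(add(SSSZ, Z)))))
  →9  S(S(S(S(S(add(SSZ, Z))))))
  →10  S(S(S(S(S(S(add(SZ, Z)))))))
  →11  S(S(S(S(S(S(S(add(Z, Z))))))))
  →12  S^7(Z)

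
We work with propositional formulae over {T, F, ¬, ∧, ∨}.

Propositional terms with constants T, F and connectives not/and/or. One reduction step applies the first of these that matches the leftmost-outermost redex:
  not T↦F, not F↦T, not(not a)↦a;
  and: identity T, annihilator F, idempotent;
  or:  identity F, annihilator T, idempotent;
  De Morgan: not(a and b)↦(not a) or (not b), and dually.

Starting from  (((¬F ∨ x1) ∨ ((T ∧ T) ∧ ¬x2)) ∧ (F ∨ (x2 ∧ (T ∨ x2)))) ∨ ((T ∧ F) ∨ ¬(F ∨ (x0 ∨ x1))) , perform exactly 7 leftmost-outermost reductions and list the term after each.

Answer: after 7 steps: x2 ∨ ((T ∧ F) ∨ ¬(F ∨ (x0 ∨ x1)))

Reduction:
  start: (((¬F ∨ x1) ∨ ((T ∧ T) ∧ ¬x2)) ∧ (F ∨ (x2 ∧ (T ∨ x2)))) ∨ ((T ∧ F) ∨ ¬(F ∨ (x0 ∨ x1)))
  step 1: (((T ∨ x1) ∨ ((T ∧ T) ∧ ¬x2)) ∧ (F ∨ (x2 ∧ (T ∨ x2)))) ∨ ((T ∧ F) ∨ ¬(F ∨ (x0 ∨ x1)))
  step 2: ((T ∨ ((T ∧ T) ∧ ¬x2)) ∧ (F ∨ (x2 ∧ (T ∨ x2)))) ∨ ((T ∧ F) ∨ ¬(F ∨ (x0 ∨ x1)))
  step 3: (T ∧ (F ∨ (x2 ∧ (T ∨ x2)))) ∨ ((T ∧ F) ∨ ¬(F ∨ (x0 ∨ x1)))
  step 4: (F ∨ (x2 ∧ (T ∨ x2))) ∨ ((T ∧ F) ∨ ¬(F ∨ (x0 ∨ x1)))
  step 5: (x2 ∧ (T ∨ x2)) ∨ ((T ∧ F) ∨ ¬(F ∨ (x0 ∨ x1)))
  step 6: (x2 ∧ T) ∨ ((T ∧ F) ∨ ¬(F ∨ (x0 ∨ x1)))
  step 7: x2 ∨ ((T ∧ F) ∨ ¬(F ∨ (x0 ∨ x1)))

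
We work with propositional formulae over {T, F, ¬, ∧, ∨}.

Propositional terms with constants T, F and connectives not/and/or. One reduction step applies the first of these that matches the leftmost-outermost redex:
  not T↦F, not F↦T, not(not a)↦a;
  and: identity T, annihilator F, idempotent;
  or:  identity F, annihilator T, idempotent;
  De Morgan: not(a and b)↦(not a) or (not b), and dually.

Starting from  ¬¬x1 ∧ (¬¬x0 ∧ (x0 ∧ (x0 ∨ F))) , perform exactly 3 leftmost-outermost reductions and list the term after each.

Answer: after 3 steps: x1 ∧ (x0 ∧ (x0 ∧ x0))

Working:
  start: ¬¬x1 ∧ (¬¬x0 ∧ (x0 ∧ (x0 ∨ F)))
  step 1: x1 ∧ (¬¬x0 ∧ (x0 ∧ (x0 ∨ F)))
  step 2: x1 ∧ (x0 ∧ (x0 ∧ (x0 ∨ F)))
  step 3: x1 ∧ (x0 ∧ (x0 ∧ x0))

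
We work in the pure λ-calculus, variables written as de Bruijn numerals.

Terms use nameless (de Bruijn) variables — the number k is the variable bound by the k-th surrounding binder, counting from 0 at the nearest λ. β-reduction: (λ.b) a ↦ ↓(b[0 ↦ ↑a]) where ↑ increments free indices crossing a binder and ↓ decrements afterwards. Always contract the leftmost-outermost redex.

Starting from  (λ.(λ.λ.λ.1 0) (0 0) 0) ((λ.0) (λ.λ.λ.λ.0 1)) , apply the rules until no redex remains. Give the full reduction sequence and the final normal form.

Answer: normal form = λ.λ.λ.λ.0 1  (in 5 steps)

Working:
  start: (λ.(λ.λ.λ.1 0) (0 0) 0) ((λ.0) (λ.λ.λ.λ.0 1))
  →1  (λ.λ.λ.1 0) ((λ.0) (λ.λ.λ.λ.0 1) ((λ.0) (λ.λ.λ.λ.0 1))) ((λ.0) (λ.λ.λ.λ.0 1))
  →2  (λ.λ.1 0) ((λ.0) (λ.λ.λ.λ.0 1))
  →3  λ.(λ.0) (λ.λ.λ.λ.0 1) 0
  →4  λ.(λ.λ.λ.λ.0 1) 0
  →5  λ.λ.λ.λ.0 1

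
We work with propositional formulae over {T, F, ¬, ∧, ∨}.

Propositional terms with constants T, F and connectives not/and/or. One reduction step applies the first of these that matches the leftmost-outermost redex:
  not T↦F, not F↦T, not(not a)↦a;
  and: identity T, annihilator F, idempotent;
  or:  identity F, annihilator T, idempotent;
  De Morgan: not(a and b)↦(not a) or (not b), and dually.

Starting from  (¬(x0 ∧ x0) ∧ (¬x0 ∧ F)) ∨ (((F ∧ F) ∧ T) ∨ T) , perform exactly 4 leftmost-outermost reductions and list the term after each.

Answer: after 4 steps: F ∨ (((F ∧ F) ∧ T) ∨ T)

Derivation:
  start: (¬(x0 ∧ x0) ∧ (¬x0 ∧ F)) ∨ (((F ∧ F) ∧ T) ∨ T)
  →1  ((¬x0 ∨ ¬x0) ∧ (¬x0 ∧ F)) ∨ (((F ∧ F) ∧ T) ∨ T)
  →2  (¬x0 ∧ (¬x0 ∧ F)) ∨ (((F ∧ F) ∧ T) ∨ T)
  →3  (¬x0 ∧ F) ∨ (((F ∧ F) ∧ T) ∨ T)
  →4  F ∨ (((F ∧ F) ∧ T) ∨ T)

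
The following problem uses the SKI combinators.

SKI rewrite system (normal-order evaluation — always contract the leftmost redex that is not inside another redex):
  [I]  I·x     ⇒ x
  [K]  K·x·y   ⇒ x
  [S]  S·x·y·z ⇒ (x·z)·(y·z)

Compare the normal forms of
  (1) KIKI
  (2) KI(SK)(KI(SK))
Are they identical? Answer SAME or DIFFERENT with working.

Term A:
  start: KIKI
  →1  II
  →2  I

Term B:
  start: KI(SK)(KI(SK))
  →1  I(KI(SK))
  →2  KI(SK)
  →3  I

Answer: SAME — A ⇓ I, B ⇓ I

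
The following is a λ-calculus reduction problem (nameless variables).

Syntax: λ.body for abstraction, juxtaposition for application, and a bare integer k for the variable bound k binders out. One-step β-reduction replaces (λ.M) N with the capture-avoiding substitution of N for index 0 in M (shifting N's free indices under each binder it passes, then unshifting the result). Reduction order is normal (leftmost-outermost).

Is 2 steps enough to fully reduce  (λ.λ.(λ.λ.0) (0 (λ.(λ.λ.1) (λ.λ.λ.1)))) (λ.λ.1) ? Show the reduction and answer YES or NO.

Answer: YES — reaches normal form λ.λ.0 in 2 ≤ 2 steps

Derivation:
  start: (λ.λ.(λ.λ.0) (0 (λ.(λ.λ.1) (λ.λ.λ.1)))) (λ.λ.1)
  step 1: λ.(λ.λ.0) (0 (λ.(λ.λ.1) (λ.λ.λ.1)))
  step 2: λ.λ.0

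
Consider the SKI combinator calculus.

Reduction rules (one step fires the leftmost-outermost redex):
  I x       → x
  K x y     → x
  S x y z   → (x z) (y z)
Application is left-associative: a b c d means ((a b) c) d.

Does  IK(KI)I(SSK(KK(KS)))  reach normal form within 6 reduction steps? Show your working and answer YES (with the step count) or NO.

Answer: YES — reaches normal form I in 3 ≤ 6 steps

Reduction:
  start: IK(KI)I(SSK(KK(KS)))
  step 1: K(KI)I(SSK(KK(KS)))
  step 2: KI(SSK(KK(KS)))
  step 3: I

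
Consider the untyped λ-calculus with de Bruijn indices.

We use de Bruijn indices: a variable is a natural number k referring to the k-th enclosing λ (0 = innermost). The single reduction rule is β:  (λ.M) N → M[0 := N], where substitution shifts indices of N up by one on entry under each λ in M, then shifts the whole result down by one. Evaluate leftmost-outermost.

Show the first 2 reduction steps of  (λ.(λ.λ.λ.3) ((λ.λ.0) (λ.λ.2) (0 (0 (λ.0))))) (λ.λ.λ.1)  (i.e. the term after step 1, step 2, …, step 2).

Answer: after 2 steps: λ.λ.λ.λ.λ.1

Derivation:
  start: (λ.(λ.λ.λ.3) ((λ.λ.0) (λ.λ.2) (0 (0 (λ.0))))) (λ.λ.λ.1)
  [1] (λ.λ.λ.λ.λ.λ.1) ((λ.λ.0) (λ.λ.λ.λ.λ.1) ((λ.λ.λ.1) ((λ.λ.λ.1) (λ.0))))
  [2] λ.λ.λ.λ.λ.1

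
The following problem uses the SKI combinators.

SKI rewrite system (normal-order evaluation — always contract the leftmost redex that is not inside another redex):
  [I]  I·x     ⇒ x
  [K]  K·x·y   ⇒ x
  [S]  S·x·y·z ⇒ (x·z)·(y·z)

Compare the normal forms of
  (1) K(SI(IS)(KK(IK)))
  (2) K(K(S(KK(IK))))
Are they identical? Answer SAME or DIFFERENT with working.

Term A:
  start: K(SI(IS)(KK(IK)))
  [1] K(I(KK(IK))(IS(KK(IK))))
  [2] K(KK(IK)(IS(KK(IK))))
  [3] K(K(IS(KK(IK))))
  [4] K(K(S(KK(IK))))
  [5] K(K(SK))

Term B:
  start: K(K(S(KK(IK))))
  [1] K(K(SK))

Answer: SAME — A ⇓ K(K(SK)), B ⇓ K(K(SK))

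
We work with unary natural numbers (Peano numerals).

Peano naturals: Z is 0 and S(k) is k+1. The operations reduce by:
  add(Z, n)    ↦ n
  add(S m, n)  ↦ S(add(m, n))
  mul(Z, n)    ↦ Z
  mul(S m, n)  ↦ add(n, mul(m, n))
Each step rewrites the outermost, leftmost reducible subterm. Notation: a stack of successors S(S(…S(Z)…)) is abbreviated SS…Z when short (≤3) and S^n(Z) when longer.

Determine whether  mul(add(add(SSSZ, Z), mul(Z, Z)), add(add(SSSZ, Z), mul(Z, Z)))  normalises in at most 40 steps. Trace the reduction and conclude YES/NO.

Answer: NO — after 40 steps the term is S(S(S(S(S(S(S(add(S(add(add(SZ, Z), mul(Z, Z))), mul(add(add(Z, Z), mul(Z, Z)), add(add(SSSZ, Z), mul(Z, Z))))))))))), not yet normal

Reduction:
  start: mul(add(add(SSSZ, Z), mul(Z, Z)), add(add(SSSZ, Z), mul(Z, Z)))
  [1] mul(add(S(add(SSZ, Z)), mul(Z, Z)), add(add(SSSZ, Z), mul(Z, Z)))
  [2] mul(S(add(add(SSZ, Z), mul(Z, Z))), add(add(SSSZ, Z), mul(Z, Z)))
  [3] add(add(add(SSSZ, Z), mul(Z, Z)), mul(add(add(SSZ, Z), mul(Z, Z)), add(add(SSSZ, Z), mul(Z, Z))))
  [4] add(add(S(add(SSZ, Z)), mul(Z, Z)), mul(add(add(SSZ, Z), mul(Z, Z)), add(add(SSSZ, Z), mul(Z, Z))))
  [5] add(S(add(add(SSZ, Z), mul(Z, Z))), mul(add(add(SSZ, Z), mul(Z, Z)), add(add(SSSZ, Z), mul(Z, Z))))
  [6] S(add(add(add(SSZ, Z), mul(Z, Z)), mul(add(add(SSZ, Z), mul(Z, Z)), add(add(SSSZ, Z), mul(Z, Z)))))
  [7] S(add(add(S(add(SZ, Z)), mul(Z, Z)), mul(add(add(SSZ, Z), mul(Z, Z)), add(add(SSSZ, Z), mul(Z, Z)))))
  [8] S(add(S(add(add(SZ, Z), mul(Z, Z))), mul(add(add(SSZ, Z), mul(Z, Z)), add(add(SSSZ, Z), mul(Z, Z)))))
  [9] S(S(add(add(add(SZ, Z), mul(Z, Z)), mul(add(add(SSZ, Z), mul(Z, Z)), add(add(SSSZ, Z), mul(Z, Z))))))
  [10] S(S(add(add(S(add(Z, Z)), mul(Z, Z)), mul(add(add(SSZ, Z), mul(Z, Z)), add(add(SSSZ, Z), mul(Z, Z))))))
  [11] S(S(add(S(add(add(Z, Z), mul(Z, Z))), mul(add(add(SSZ, Z), mul(Z, Z)), add(add(SSSZ, Z), mul(Z, Z))))))
  [12] S(S(S(add(add(add(Z, Z), mul(Z, Z)), mul(add(add(SSZ, Z), mul(Z, Z)), add(add(SSSZ, Z), mul(Z, Z)))))))
  [13] S(S(S(add(add(Z, mul(Z, Z)), mul(add(add(SSZ, Z), mul(Z, Z)), add(add(SSSZ, Z), mul(Z, Z)))))))
  [14] S(S(S(add(mul(Z, Z), mul(add(add(SSZ, Z), mul(Z, Z)), add(add(SSSZ, Z), mul(Z, Z)))))))
  [15] S(S(S(add(Z, mul(add(add(SSZ, Z), mul(Z, Z)), add(add(SSSZ, Z), mul(Z, Z)))))))
  [16] S(S(S(mul(add(add(SSZ, Z), mul(Z, Z)), add(add(SSSZ, Z), mul(Z, Z))))))
  [17] S(S(S(mul(add(S(add(SZ, Z)), mul(Z, Z)), add(add(SSSZ, Z), mul(Z, Z))))))
  [18] S(S(S(mul(S(add(add(SZ, Z), mul(Z, Z))), add(add(SSSZ, Z), mul(Z, Z))))))
  [19] S(S(S(add(add(add(SSSZ, Z), mul(Z, Z)), mul(add(add(SZ, Z), mul(Z, Z)), add(add(SSSZ, Z), mul(Z, Z)))))))
  [20] S(S(S(add(add(S(add(SSZ, Z)), mul(Z, Z)), mul(add(add(SZ, Z), mul(Z, Z)), add(add(SSSZ, Z), mul(Z, Z)))))))
  [21] S(S(S(add(S(add(add(SSZ, Z), mul(Z, Z))), mul(add(add(SZ, Z), mul(Z, Z)), add(add(SSSZ, Z), mul(Z, Z)))))))
  [22] S(S(S(S(add(add(add(SSZ, Z), mul(Z, Z)), mul(add(add(SZ, Z), mul(Z, Z)), add(add(SSSZ, Z), mul(Z, Z))))))))
  [23] S(S(S(S(add(add(S(add(SZ, Z)), mul(Z, Z)), mul(add(add(SZ, Z), mul(Z, Z)), add(add(SSSZ, Z), mul(Z, Z))))))))
  [24] S(S(S(S(add(S(add(add(SZ, Z), mul(Z, Z))), mul(add(add(SZ, Z), mul(Z, Z)), add(add(SSSZ, Z), mul(Z, Z))))))))
  [25] S(S(S(S(S(add(add(add(SZ, Z), mul(Z, Z)), mul(add(add(SZ, Z), mul(Z, Z)), add(add(SSSZ, Z), mul(Z, Z)))))))))
  [26] S(S(S(S(S(add(add(S(add(Z, Z)), mul(Z, Z)), mul(add(add(SZ, Z), mul(Z, Z)), add(add(SSSZ, Z), mul(Z, Z)))))))))
  [27] S(S(S(S(S(add(S(add(add(Z, Z), mul(Z, Z))), mul(add(add(SZ, Z), mul(Z, Z)), add(add(SSSZ, Z), mul(Z, Z)))))))))
  [28] S(S(S(S(S(S(add(add(add(Z, Z), mul(Z, Z)), mul(add(add(SZ, Z), mul(Z, Z)), add(add(SSSZ, Z), mul(Z, Z))))))))))
  [29] S(S(S(S(S(S(add(add(Z, mul(Z, Z)), mul(add(add(SZ, Z), mul(Z, Z)), add(add(SSSZ, Z), mul(Z, Z))))))))))
  [30] S(S(S(S(S(S(add(mul(Z, Z), mul(add(add(SZ, Z), mul(Z, Z)), add(add(SSSZ, Z), mul(Z, Z))))))))))
  [31] S(S(S(S(S(S(add(Z, mul(add(add(SZ, Z), mul(Z, Z)), add(add(SSSZ, Z), mul(Z, Z))))))))))
  [32] S(S(S(S(S(S(mul(add(add(SZ, Z), mul(Z, Z)), add(add(SSSZ, Z), mul(Z, Z)))))))))
  [33] S(S(S(S(S(S(mul(add(S(add(Z, Z)), mul(Z, Z)), add(add(SSSZ, Z), mul(Z, Z)))))))))
  [34] S(S(S(S(S(S(mul(S(add(add(Z, Z), mul(Z, Z))), add(add(SSSZ, Z), mul(Z, Z)))))))))
  [35] S(S(S(S(S(S(add(add(add(SSSZ, Z), mul(Z, Z)), mul(add(add(Z, Z), mul(Z, Z)), add(add(SSSZ, Z), mul(Z, Z))))))))))
  [36] S(S(S(S(S(S(add(add(S(add(SSZ, Z)), mul(Z, Z)), mul(add(add(Z, Z), mul(Z, Z)), add(add(SSSZ, Z), mul(Z, Z))))))))))
  [37] S(S(S(S(S(S(add(S(add(add(SSZ, Z), mul(Z, Z))), mul(add(add(Z, Z), mul(Z, Z)), add(add(SSSZ, Z), mul(Z, Z))))))))))
  [38] S(S(S(S(S(S(S(add(add(add(SSZ, Z), mul(Z, Z)), mul(add(add(Z, Z), mul(Z, Z)), add(add(SSSZ, Z), mul(Z, Z)))))))))))
  [39] S(S(S(S(S(S(S(add(add(S(add(SZ, Z)), mul(Z, Z)), mul(add(add(Z, Z), mul(Z, Z)), add(add(SSSZ, Z), mul(Z, Z)))))))))))
  [40] S(S(S(S(S(S(S(add(S(add(add(SZ, Z), mul(Z, Z))), mul(add(add(Z, Z), mul(Z, Z)), add(add(SSSZ, Z), mul(Z, Z)))))))))))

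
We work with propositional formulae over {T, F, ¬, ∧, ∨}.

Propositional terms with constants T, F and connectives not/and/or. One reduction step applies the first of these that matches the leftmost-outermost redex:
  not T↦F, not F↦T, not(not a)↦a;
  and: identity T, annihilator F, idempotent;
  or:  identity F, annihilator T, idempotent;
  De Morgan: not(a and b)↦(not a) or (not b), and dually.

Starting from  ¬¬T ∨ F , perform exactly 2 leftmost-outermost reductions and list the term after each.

Answer: after 2 steps: T

Derivation:
  start: ¬¬T ∨ F
  [1] ¬¬T
  [2] T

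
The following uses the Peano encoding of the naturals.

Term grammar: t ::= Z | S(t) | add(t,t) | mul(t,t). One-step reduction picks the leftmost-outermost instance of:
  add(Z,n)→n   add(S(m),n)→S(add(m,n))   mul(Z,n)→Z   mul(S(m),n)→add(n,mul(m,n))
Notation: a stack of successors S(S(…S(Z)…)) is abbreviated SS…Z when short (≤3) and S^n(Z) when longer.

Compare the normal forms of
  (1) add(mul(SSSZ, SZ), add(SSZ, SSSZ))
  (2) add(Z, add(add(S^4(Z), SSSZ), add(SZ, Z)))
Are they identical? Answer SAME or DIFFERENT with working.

Answer: SAME — A ⇓ S^8(Z), B ⇓ S^8(Z)

Derivation:
Term A:
  start: add(mul(SSSZ, SZ), add(SSZ, SSSZ))
  →1  add(add(SZ, mul(SSZ, SZ)), add(SSZ, SSSZ))
  →2  add(S(add(Z, mul(SSZ, SZ))), add(SSZ, SSSZ))
  →3  S(add(add(Z, mul(SSZ, SZ)), add(SSZ, SSSZ)))
  →4  S(add(mul(SSZ, SZ), add(SSZ, SSSZ)))
  →5  S(add(add(SZ, mul(SZ, SZ)), add(SSZ, SSSZ)))
  →6  S(add(S(add(Z, mul(SZ, SZ))), add(SSZ, SSSZ)))
  →7  S(S(add(add(Z, mul(SZ, SZ)), add(SSZ, SSSZ))))
  →8  S(S(add(mul(SZ, SZ), add(SSZ, SSSZ))))
  →9  S(S(add(add(SZ, mul(Z, SZ)), add(SSZ, SSSZ))))
  →10  S(S(add(S(add(Z, mul(Z, SZ))), add(SSZ, SSSZ))))
  →11  S(S(S(add(add(Z, mul(Z, SZ)), add(SSZ, SSSZ)))))
  →12  S(S(S(add(mul(Z, SZ), add(SSZ, SSSZ)))))
  →13  S(S(S(add(Z, add(SSZ, SSSZ)))))
  →14  S(S(S(add(SSZ, SSSZ))))
  →15  S(S(S(S(add(SZ, SSSZ)))))
  →16  S(S(S(S(S(add(Z, SSSZ))))))
  →17  S^8(Z)

Term B:
  start: add(Z, add(add(S^4(Z), SSSZ), add(SZ, Z)))
  →1  add(add(S^4(Z), SSSZ), add(SZ, Z))
  →2  add(S(add(SSSZ, SSSZ)), add(SZ, Z))
  →3  S(add(add(SSSZ, SSSZ), add(SZ, Z)))
  →4  S(add(S(add(SSZ, SSSZ)), add(SZ, Z)))
  →5  S(S(add(add(SSZ, SSSZ), add(SZ, Z))))
  →6  S(S(add(S(add(SZ, SSSZ)), add(SZ, Z))))
  →7  S(S(S(add(add(SZ, SSSZ), add(SZ, Z)))))
  →8  S(S(S(add(S(add(Z, SSSZ)), add(SZ, Z)))))
  →9  S(S(S(S(add(add(Z, SSSZ), add(SZ, Z))))))
  →10  S(S(S(S(add(SSSZ, add(SZ, Z))))))
  →11  S(S(S(S(S(add(SSZ, add(SZ, Z)))))))
  →12  S(S(S(S(S(S(add(SZ, add(SZ, Z))))))))
  →13  S(S(S(S(S(S(S(add(Z, add(SZ, Z)))))))))
  →14  S(S(S(S(S(S(S(add(SZ, Z))))))))
  →15  S(S(S(S(S(S(S(S(add(Z, Z)))))))))
  →16  S^8(Z)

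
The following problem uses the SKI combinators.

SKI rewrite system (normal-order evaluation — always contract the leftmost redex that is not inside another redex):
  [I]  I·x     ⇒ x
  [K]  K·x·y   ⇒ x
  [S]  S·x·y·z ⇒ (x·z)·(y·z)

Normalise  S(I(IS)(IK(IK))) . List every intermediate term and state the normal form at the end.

  start: S(I(IS)(IK(IK)))
  →1  S(IS(IK(IK)))
  →2  S(S(IK(IK)))
  →3  S(S(K(IK)))
  →4  S(S(KK))

Answer: normal form = S(S(KK))  (in 4 steps)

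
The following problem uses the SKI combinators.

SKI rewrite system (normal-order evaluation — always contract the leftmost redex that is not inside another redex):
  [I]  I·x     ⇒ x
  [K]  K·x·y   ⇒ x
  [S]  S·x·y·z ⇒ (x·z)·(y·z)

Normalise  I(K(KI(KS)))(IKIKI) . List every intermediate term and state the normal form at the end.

  start: I(K(KI(KS)))(IKIKI)
  [1] K(KI(KS))(IKIKI)
  [2] KI(KS)
  [3] I

Answer: normal form = I  (in 3 steps)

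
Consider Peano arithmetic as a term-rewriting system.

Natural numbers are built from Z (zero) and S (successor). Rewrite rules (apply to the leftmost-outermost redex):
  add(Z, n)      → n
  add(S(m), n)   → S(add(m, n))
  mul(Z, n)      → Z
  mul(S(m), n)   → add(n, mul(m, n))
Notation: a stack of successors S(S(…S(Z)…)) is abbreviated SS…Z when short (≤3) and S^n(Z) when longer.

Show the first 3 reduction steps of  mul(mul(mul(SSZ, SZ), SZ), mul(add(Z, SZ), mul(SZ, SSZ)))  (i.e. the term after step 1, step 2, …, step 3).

  start: mul(mul(mul(SSZ, SZ), SZ), mul(add(Z, SZ), mul(SZ, SSZ)))
  →1  mul(mul(add(SZ, mul(SZ, SZ)), SZ), mul(add(Z, SZ), mul(SZ, SSZ)))
  →2  mul(mul(S(add(Z, mul(SZ, SZ))), SZ), mul(add(Z, SZ), mul(SZ, SSZ)))
  →3  mul(add(SZ, mul(add(Z, mul(SZ, SZ)), SZ)), mul(add(Z, SZ), mul(SZ, SSZ)))

Answer: after 3 steps: mul(add(SZ, mul(add(Z, mul(SZ, SZ)), SZ)), mul(add(Z, SZ), mul(SZ, SSZ)))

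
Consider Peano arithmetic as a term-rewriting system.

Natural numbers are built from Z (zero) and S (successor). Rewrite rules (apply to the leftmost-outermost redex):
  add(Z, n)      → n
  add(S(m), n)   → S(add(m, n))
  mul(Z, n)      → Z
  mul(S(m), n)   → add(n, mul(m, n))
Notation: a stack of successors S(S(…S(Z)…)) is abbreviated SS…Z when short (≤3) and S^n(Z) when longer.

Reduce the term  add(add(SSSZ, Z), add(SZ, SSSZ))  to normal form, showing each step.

Answer: normal form = S^7(Z)  (in 10 steps)

Derivation:
  start: add(add(SSSZ, Z), add(SZ, SSSZ))
  →1  add(S(add(SSZ, Z)), add(SZ, SSSZ))
  →2  S(add(add(SSZ, Z), add(SZ, SSSZ)))
  →3  S(add(S(add(SZ, Z)), add(SZ, SSSZ)))
  →4  S(S(add(add(SZ, Z), add(SZ, SSSZ))))
  →5  S(S(add(S(add(Z, Z)), add(SZ, SSSZ))))
  →6  S(S(S(add(add(Z, Z), add(SZ, SSSZ)))))
  →7  S(S(S(add(Z, add(SZ, SSSZ)))))
  →8  S(S(S(add(SZ, SSSZ))))
  →9  S(S(S(S(add(Z, SSSZ)))))
  →10  S^7(Z)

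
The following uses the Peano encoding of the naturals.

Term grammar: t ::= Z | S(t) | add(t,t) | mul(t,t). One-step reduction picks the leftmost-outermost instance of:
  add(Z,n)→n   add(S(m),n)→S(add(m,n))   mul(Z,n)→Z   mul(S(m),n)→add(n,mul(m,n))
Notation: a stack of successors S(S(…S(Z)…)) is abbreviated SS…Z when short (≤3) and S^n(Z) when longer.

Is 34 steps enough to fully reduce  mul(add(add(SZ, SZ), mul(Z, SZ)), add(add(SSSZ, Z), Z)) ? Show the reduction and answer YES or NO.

  start: mul(add(add(SZ, SZ), mul(Z, SZ)), add(add(SSSZ, Z), Z))
  [1] mul(add(S(add(Z, SZ)), mul(Z, SZ)), add(add(SSSZ, Z), Z))
  [2] mul(S(add(add(Z, SZ), mul(Z, SZ))), add(add(SSSZ, Z), Z))
  [3] add(add(add(SSSZ, Z), Z), mul(add(add(Z, SZ), mul(Z, SZ)), add(add(SSSZ, Z), Z)))
  [4] add(add(S(add(SSZ, Z)), Z), mul(add(add(Z, SZ), mul(Z, SZ)), add(add(SSSZ, Z), Z)))
  [5] add(S(add(add(SSZ, Z), Z)), mul(add(add(Z, SZ), mul(Z, SZ)), add(add(SSSZ, Z), Z)))
  [6] S(add(add(add(SSZ, Z), Z), mul(add(add(Z, SZ), mul(Z, SZ)), add(add(SSSZ, Z), Z))))
  [7] S(add(add(S(add(SZ, Z)), Z), mul(add(add(Z, SZ), mul(Z, SZ)), add(add(SSSZ, Z), Z))))
  [8] S(add(S(add(add(SZ, Z), Z)), mul(add(add(Z, SZ), mul(Z, SZ)), add(add(SSSZ, Z), Z))))
  [9] S(S(add(add(add(SZ, Z), Z), mul(add(add(Z, SZ), mul(Z, SZ)), add(add(SSSZ, Z), Z)))))
  [10] S(S(add(add(S(add(Z, Z)), Z), mul(add(add(Z, SZ), mul(Z, SZ)), add(add(SSSZ, Z), Z)))))
  [11] S(S(add(S(add(add(Z, Z), Z)), mul(add(add(Z, SZ), mul(Z, SZ)), add(add(SSSZ, Z), Z)))))
  [12] S(S(S(add(add(add(Z, Z), Z), mul(add(add(Z, SZ), mul(Z, SZ)), add(add(SSSZ, Z), Z))))))
  [13] S(S(S(add(add(Z, Z), mul(add(add(Z, SZ), mul(Z, SZ)), add(add(SSSZ, Z), Z))))))
  [14] S(S(S(add(Z, mul(add(add(Z, SZ), mul(Z, SZ)), add(add(SSSZ, Z), Z))))))
  [15] S(S(S(mul(add(add(Z, SZ), mul(Z, SZ)), add(add(SSSZ, Z), Z)))))
  [16] S(S(S(mul(add(SZ, mul(Z, SZ)), add(add(SSSZ, Z), Z)))))
  [17] S(S(S(mul(S(add(Z, mul(Z, SZ))), add(add(SSSZ, Z), Z)))))
  [18] S(S(S(add(add(add(SSSZ, Z), Z), mul(add(Z, mul(Z, SZ)), add(add(SSSZ, Z), Z))))))
  [19] S(S(S(add(add(S(add(SSZ, Z)), Z), mul(add(Z, mul(Z, SZ)), add(add(SSSZ, Z), Z))))))
  [20] S(S(S(add(S(add(add(SSZ, Z), Z)), mul(add(Z, mul(Z, SZ)), add(add(SSSZ, Z), Z))))))
  [21] S(S(S(S(add(add(add(SSZ, Z), Z), mul(add(Z, mul(Z, SZ)), add(add(SSSZ, Z), Z)))))))
  [22] S(S(S(S(add(add(S(add(SZ, Z)), Z), mul(add(Z, mul(Z, SZ)), add(add(SSSZ, Z), Z)))))))
  [23] S(S(S(S(add(S(add(add(SZ, Z), Z)), mul(add(Z, mul(Z, SZ)), add(add(SSSZ, Z), Z)))))))
  [24] S(S(S(S(S(add(add(add(SZ, Z), Z), mul(add(Z, mul(Z, SZ)), add(add(SSSZ, Z), Z))))))))
  [25] S(S(S(S(S(add(add(S(add(Z, Z)), Z), mul(add(Z, mul(Z, SZ)), add(add(SSSZ, Z), Z))))))))
  [26] S(S(S(S(S(add(S(add(add(Z, Z), Z)), mul(add(Z, mul(Z, SZ)), add(add(SSSZ, Z), Z))))))))
  [27] S(S(S(S(S(S(add(add(add(Z, Z), Z), mul(add(Z, mul(Z, SZ)), add(add(SSSZ, Z), Z)))))))))
  [28] S(S(S(S(S(S(add(add(Z, Z), mul(add(Z, mul(Z, SZ)), add(add(SSSZ, Z), Z)))))))))
  [29] S(S(S(S(S(S(add(Z, mul(add(Z, mul(Z, SZ)), add(add(SSSZ, Z), Z)))))))))
  [30] S(S(S(S(S(S(mul(add(Z, mul(Z, SZ)), add(add(SSSZ, Z), Z))))))))
  [31] S(S(S(S(S(S(mul(mul(Z, SZ), add(add(SSSZ, Z), Z))))))))
  [32] S(S(S(S(S(S(mul(Z, add(add(SSSZ, Z), Z))))))))
  [33] S^6(Z)

Answer: YES — reaches normal form S^6(Z) in 33 ≤ 34 steps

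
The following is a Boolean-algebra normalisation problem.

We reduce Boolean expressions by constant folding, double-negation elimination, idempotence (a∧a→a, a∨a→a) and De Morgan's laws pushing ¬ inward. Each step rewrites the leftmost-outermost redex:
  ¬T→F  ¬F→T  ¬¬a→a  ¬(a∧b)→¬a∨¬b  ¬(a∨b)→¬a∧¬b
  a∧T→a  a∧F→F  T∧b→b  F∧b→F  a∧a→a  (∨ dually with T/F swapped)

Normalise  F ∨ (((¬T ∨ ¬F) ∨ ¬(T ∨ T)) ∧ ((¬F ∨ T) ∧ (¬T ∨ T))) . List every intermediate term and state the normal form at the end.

  start: F ∨ (((¬T ∨ ¬F) ∨ ¬(T ∨ T)) ∧ ((¬F ∨ T) ∧ (¬T ∨ T)))
  →1  ((¬T ∨ ¬F) ∨ ¬(T ∨ T)) ∧ ((¬F ∨ T) ∧ (¬T ∨ T))
  →2  ((F ∨ ¬F) ∨ ¬(T ∨ T)) ∧ ((¬F ∨ T) ∧ (¬T ∨ T))
  →3  (¬F ∨ ¬(T ∨ T)) ∧ ((¬F ∨ T) ∧ (¬T ∨ T))
  →4  (T ∨ ¬(T ∨ T)) ∧ ((¬F ∨ T) ∧ (¬T ∨ T))
  →5  T ∧ ((¬F ∨ T) ∧ (¬T ∨ T))
  →6  (¬F ∨ T) ∧ (¬T ∨ T)
  →7  T ∧ (¬T ∨ T)
  →8  ¬T ∨ T
  →9  T

Answer: normal form = T  (in 9 steps)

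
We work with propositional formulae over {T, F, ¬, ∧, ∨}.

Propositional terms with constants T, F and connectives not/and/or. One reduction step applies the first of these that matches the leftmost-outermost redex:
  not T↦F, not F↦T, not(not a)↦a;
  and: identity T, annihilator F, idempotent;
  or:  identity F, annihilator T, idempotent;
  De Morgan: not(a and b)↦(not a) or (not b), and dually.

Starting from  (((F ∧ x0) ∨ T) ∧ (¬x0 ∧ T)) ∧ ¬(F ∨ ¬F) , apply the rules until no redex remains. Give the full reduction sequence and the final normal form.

  start: (((F ∧ x0) ∨ T) ∧ (¬x0 ∧ T)) ∧ ¬(F ∨ ¬F)
  [1] (T ∧ (¬x0 ∧ T)) ∧ ¬(F ∨ ¬F)
  [2] (¬x0 ∧ T) ∧ ¬(F ∨ ¬F)
  [3] ¬x0 ∧ ¬(F ∨ ¬F)
  [4] ¬x0 ∧ (¬F ∧ ¬¬F)
  [5] ¬x0 ∧ (T ∧ ¬¬F)
  [6] ¬x0 ∧ ¬¬F
  [7] ¬x0 ∧ F
  [8] F

Answer: normal form = F  (in 8 steps)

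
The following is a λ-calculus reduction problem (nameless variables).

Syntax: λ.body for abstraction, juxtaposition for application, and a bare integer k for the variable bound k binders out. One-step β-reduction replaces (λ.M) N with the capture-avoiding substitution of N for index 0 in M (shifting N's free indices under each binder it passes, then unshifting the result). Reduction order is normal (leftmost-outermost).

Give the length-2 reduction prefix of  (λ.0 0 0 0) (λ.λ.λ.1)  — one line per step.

  start: (λ.0 0 0 0) (λ.λ.λ.1)
  →1  (λ.λ.λ.1) (λ.λ.λ.1) (λ.λ.λ.1) (λ.λ.λ.1)
  →2  (λ.λ.1) (λ.λ.λ.1) (λ.λ.λ.1)

Answer: after 2 steps: (λ.λ.1) (λ.λ.λ.1) (λ.λ.λ.1)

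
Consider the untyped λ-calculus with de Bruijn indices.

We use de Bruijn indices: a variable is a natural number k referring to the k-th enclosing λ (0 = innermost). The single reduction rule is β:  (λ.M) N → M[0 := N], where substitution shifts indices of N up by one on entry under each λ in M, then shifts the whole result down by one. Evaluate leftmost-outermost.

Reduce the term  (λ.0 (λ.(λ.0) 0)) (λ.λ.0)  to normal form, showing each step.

  start: (λ.0 (λ.(λ.0) 0)) (λ.λ.0)
  step 1: (λ.λ.0) (λ.(λ.0) 0)
  step 2: λ.0

Answer: normal form = λ.0  (in 2 steps)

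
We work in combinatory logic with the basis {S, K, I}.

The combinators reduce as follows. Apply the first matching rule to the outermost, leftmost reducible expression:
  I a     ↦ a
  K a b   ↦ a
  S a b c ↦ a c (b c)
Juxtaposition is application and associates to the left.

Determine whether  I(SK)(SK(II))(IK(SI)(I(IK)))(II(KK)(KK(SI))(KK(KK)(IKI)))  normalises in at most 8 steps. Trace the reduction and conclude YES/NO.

Answer: NO — after 8 steps the term is SI(K(KK(KK)(IKI))), not yet normal

Working:
  start: I(SK)(SK(II))(IK(SI)(I(IK)))(II(KK)(KK(SI))(KK(KK)(IKI)))
  →1  SK(SK(II))(IK(SI)(I(IK)))(II(KK)(KK(SI))(KK(KK)(IKI)))
  →2  K(IK(SI)(I(IK)))(SK(II)(IK(SI)(I(IK))))(II(KK)(KK(SI))(KK(KK)(IKI)))
  →3  IK(SI)(I(IK))(II(KK)(KK(SI))(KK(KK)(IKI)))
  →4  K(SI)(I(IK))(II(KK)(KK(SI))(KK(KK)(IKI)))
  →5  SI(II(KK)(KK(SI))(KK(KK)(IKI)))
  →6  SI(I(KK)(KK(SI))(KK(KK)(IKI)))
  →7  SI(KK(KK(SI))(KK(KK)(IKI)))
  →8  SI(K(KK(KK)(IKI)))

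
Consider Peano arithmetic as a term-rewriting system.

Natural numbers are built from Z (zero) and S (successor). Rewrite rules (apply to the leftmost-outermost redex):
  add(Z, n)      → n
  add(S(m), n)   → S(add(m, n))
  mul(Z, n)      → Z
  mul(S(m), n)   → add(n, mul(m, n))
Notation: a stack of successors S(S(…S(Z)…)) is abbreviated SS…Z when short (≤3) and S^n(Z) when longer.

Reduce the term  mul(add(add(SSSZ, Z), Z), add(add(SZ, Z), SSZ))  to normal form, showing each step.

  start: mul(add(add(SSSZ, Z), Z), add(add(SZ, Z), SSZ))
  step 1: mul(add(S(add(SSZ, Z)), Z), add(add(SZ, Z), SSZ))
  step 2: mul(S(add(add(SSZ, Z), Z)), add(add(SZ, Z), SSZ))
  step 3: add(add(add(SZ, Z), SSZ), mul(add(add(SSZ, Z), Z), add(add(SZ, Z), SSZ)))
  step 4: add(add(S(add(Z, Z)), SSZ), mul(add(add(SSZ, Z), Z), add(add(SZ, Z), SSZ)))
  step 5: add(S(add(add(Z, Z), SSZ)), mul(add(add(SSZ, Z), Z), add(add(SZ, Z), SSZ)))
  step 6: S(add(add(add(Z, Z), SSZ), mul(add(add(SSZ, Z), Z), add(add(SZ, Z), SSZ))))
  step 7: S(add(add(Z, SSZ), mul(add(add(SSZ, Z), Z), add(add(SZ, Z), SSZ))))
  step 8: S(add(SSZ, mul(add(add(SSZ, Z), Z), add(add(SZ, Z), SSZ))))
  step 9: S(S(add(SZ, mul(add(add(SSZ, Z), Z), add(add(SZ, Z), SSZ)))))
  step 10: S(S(S(add(Z, mul(add(add(SSZ, Z), Z), add(add(SZ, Z), SSZ))))))
  step 11: S(S(S(mul(add(add(SSZ, Z), Z), add(add(SZ, Z), SSZ)))))
  step 12: S(S(S(mul(add(S(add(SZ, Z)), Z), add(add(SZ, Z), SSZ)))))
  step 13: S(S(S(mul(S(add(add(SZ, Z), Z)), add(add(SZ, Z), SSZ)))))
  step 14: S(S(S(add(add(add(SZ, Z), SSZ), mul(add(add(SZ, Z), Z), add(add(SZ, Z), SSZ))))))
  step 15: S(S(S(add(add(S(add(Z, Z)), SSZ), mul(add(add(SZ, Z), Z), add(add(SZ, Z), SSZ))))))
  step 16: S(S(S(add(S(add(add(Z, Z), SSZ)), mul(add(add(SZ, Z), Z), add(add(SZ, Z), SSZ))))))
  step 17: S(S(S(S(add(add(add(Z, Z), SSZ), mul(add(add(SZ, Z), Z), add(add(SZ, Z), SSZ)))))))
  step 18: S(S(S(S(add(add(Z, SSZ), mul(add(add(SZ, Z), Z), add(add(SZ, Z), SSZ)))))))
  step 19: S(S(S(S(add(SSZ, mul(add(add(SZ, Z), Z), add(add(SZ, Z), SSZ)))))))
  step 20: S(S(S(S(S(add(SZ, mul(add(add(SZ, Z), Z), add(add(SZ, Z), SSZ))))))))
  step 21: S(S(S(S(S(S(add(Z, mul(add(add(SZ, Z), Z), add(add(SZ, Z), SSZ)))))))))
  step 22: S(S(S(S(S(S(mul(add(add(SZ, Z), Z), add(add(SZ, Z), SSZ))))))))
  step 23: S(S(S(S(S(S(mul(add(S(add(Z, Z)), Z), add(add(SZ, Z), SSZ))))))))
  step 24: S(S(S(S(S(S(mul(S(add(add(Z, Z), Z)), add(add(SZ, Z), SSZ))))))))
  step 25: S(S(S(S(S(S(add(add(add(SZ, Z), SSZ), mul(add(add(Z, Z), Z), add(add(SZ, Z), SSZ)))))))))
  step 26: S(S(S(S(S(S(add(add(S(add(Z, Z)), SSZ), mul(add(add(Z, Z), Z), add(add(SZ, Z), SSZ)))))))))
  step 27: S(S(S(S(S(S(add(S(add(add(Z, Z), SSZ)), mul(add(add(Z, Z), Z), add(add(SZ, Z), SSZ)))))))))
  step 28: S(S(S(S(S(S(S(add(add(add(Z, Z), SSZ), mul(add(add(Z, Z), Z), add(add(SZ, Z), SSZ))))))))))
  step 29: S(S(S(S(S(S(S(add(add(Z, SSZ), mul(add(add(Z, Z), Z), add(add(SZ, Z), SSZ))))))))))
  step 30: S(S(S(S(S(S(S(add(SSZ, mul(add(add(Z, Z), Z), add(add(SZ, Z), SSZ))))))))))
  step 31: S(S(S(S(S(S(S(S(add(SZ, mul(add(add(Z, Z), Z), add(add(SZ, Z), SSZ)))))))))))
  step 32: S(S(S(S(S(S(S(S(S(add(Z, mul(add(add(Z, Z), Z), add(add(SZ, Z), SSZ))))))))))))
  step 33: S(S(S(S(S(S(S(S(S(mul(add(add(Z, Z), Z), add(add(SZ, Z), SSZ)))))))))))
  step 34: S(S(S(S(S(S(S(S(S(mul(add(Z, Z), add(add(SZ, Z), SSZ)))))))))))
  step 35: S(S(S(S(S(S(S(S(S(mul(Z, add(add(SZ, Z), SSZ)))))))))))
  step 36: S^9(Z)

Answer: normal form = S^9(Z)  (in 36 steps)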